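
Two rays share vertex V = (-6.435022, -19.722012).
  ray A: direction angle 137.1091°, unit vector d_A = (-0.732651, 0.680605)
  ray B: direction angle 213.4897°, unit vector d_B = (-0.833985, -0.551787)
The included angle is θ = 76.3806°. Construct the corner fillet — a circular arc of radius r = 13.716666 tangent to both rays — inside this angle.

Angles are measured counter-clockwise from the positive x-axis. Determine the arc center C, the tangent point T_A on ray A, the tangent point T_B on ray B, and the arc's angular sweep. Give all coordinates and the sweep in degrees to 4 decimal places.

center=(-28.5458,-17.9039) T_A=(-19.2101,-7.8544) T_B=(-20.9771,-29.3434) sweep=103.6194

bisector direction at 175.2994° = (-0.996637,0.081949)
center distance |VC| = r/sin(θ/2) = 13.716666/sin(38.1903°) = 22.185368
C = V + |VC|·bis = (-28.5458,-17.9039)
T_A = V + ((C−V)·d_A)·d_A = V + 17.4368·d_A = (-19.2101,-7.8544)
T_B = V + ((C−V)·d_B)·d_B = V + 17.4368·d_B = (-20.9771,-29.3434)
sweep = 180° − θ = 103.6194°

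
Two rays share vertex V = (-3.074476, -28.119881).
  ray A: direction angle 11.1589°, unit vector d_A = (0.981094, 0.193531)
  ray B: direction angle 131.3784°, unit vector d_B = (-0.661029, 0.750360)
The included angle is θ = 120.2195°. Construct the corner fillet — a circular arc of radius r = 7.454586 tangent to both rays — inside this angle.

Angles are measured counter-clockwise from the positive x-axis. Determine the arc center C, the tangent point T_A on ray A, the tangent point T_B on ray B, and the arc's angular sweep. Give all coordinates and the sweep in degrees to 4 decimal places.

bisector direction at 71.2686° = (0.321131,0.947035)
center distance |VC| = r/sin(θ/2) = 7.454586/sin(60.1097°) = 8.598321
C = V + |VC|·bis = (-0.3133,-19.9770)
T_A = V + ((C−V)·d_A)·d_A = V + 4.2849·d_A = (1.1294,-27.2906)
T_B = V + ((C−V)·d_B)·d_B = V + 4.2849·d_B = (-5.9069,-24.9047)
sweep = 180° − θ = 59.7805°

center=(-0.3133,-19.9770) T_A=(1.1294,-27.2906) T_B=(-5.9069,-24.9047) sweep=59.7805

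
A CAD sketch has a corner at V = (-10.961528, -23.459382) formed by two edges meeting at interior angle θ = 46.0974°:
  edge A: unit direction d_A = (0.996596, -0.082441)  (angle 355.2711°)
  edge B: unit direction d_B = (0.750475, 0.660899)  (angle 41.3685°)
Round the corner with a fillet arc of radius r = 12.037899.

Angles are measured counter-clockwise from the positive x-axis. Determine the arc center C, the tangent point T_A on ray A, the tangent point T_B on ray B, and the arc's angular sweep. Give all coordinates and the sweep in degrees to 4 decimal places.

center=(18.2272,-13.7949) T_A=(17.2348,-25.7919) T_B=(10.2714,-4.7608) sweep=133.9026

bisector direction at 18.3198° = (0.949317,0.314321)
center distance |VC| = r/sin(θ/2) = 12.037899/sin(23.0487°) = 30.747094
C = V + |VC|·bis = (18.2272,-13.7949)
T_A = V + ((C−V)·d_A)·d_A = V + 28.2926·d_A = (17.2348,-25.7919)
T_B = V + ((C−V)·d_B)·d_B = V + 28.2926·d_B = (10.2714,-4.7608)
sweep = 180° − θ = 133.9026°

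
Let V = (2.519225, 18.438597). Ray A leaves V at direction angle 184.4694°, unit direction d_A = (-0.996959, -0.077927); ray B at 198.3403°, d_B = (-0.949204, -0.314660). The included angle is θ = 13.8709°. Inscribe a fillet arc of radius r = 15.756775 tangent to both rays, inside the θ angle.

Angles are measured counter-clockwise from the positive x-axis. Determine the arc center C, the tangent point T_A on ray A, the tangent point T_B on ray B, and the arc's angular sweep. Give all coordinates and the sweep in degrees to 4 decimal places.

bisector direction at 191.4049° = (-0.980254,-0.197740)
center distance |VC| = r/sin(θ/2) = 15.756775/sin(6.9355°) = 130.489751
C = V + |VC|·bis = (-125.3939,-7.3645)
T_A = V + ((C−V)·d_A)·d_A = V + 129.5349·d_A = (-126.6218,8.3444)
T_B = V + ((C−V)·d_B)·d_B = V + 129.5349·d_B = (-120.4359,-22.3209)
sweep = 180° − θ = 166.1291°

center=(-125.3939,-7.3645) T_A=(-126.6218,8.3444) T_B=(-120.4359,-22.3209) sweep=166.1291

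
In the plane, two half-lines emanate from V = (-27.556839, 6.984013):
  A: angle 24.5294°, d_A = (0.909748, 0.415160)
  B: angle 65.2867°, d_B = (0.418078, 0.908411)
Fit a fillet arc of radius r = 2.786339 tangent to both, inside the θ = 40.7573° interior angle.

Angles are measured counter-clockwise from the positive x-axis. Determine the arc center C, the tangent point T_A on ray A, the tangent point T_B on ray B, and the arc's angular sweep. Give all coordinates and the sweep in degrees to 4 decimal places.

center=(-21.8898,12.6329) T_A=(-20.7330,10.0980) T_B=(-24.4209,13.7978) sweep=139.2427

bisector direction at 44.9080° = (0.708241,0.705971)
center distance |VC| = r/sin(θ/2) = 2.786339/sin(20.3787°) = 8.001599
C = V + |VC|·bis = (-21.8898,12.6329)
T_A = V + ((C−V)·d_A)·d_A = V + 7.5008·d_A = (-20.7330,10.0980)
T_B = V + ((C−V)·d_B)·d_B = V + 7.5008·d_B = (-24.4209,13.7978)
sweep = 180° − θ = 139.2427°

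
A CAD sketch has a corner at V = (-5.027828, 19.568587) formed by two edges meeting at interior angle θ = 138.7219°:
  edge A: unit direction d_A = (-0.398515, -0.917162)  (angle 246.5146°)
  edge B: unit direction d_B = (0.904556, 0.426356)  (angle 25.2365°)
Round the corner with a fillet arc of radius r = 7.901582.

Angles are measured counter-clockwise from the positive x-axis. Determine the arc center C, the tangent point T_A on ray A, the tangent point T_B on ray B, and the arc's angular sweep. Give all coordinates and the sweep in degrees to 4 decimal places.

center=(1.0332,13.6901) T_A=(-6.2139,16.8390) T_B=(-2.3357,20.8375) sweep=41.2781

bisector direction at 315.8756° = (0.717829,-0.696219)
center distance |VC| = r/sin(θ/2) = 7.901582/sin(69.3610°) = 8.443489
C = V + |VC|·bis = (1.0332,13.6901)
T_A = V + ((C−V)·d_A)·d_A = V + 2.9762·d_A = (-6.2139,16.8390)
T_B = V + ((C−V)·d_B)·d_B = V + 2.9762·d_B = (-2.3357,20.8375)
sweep = 180° − θ = 41.2781°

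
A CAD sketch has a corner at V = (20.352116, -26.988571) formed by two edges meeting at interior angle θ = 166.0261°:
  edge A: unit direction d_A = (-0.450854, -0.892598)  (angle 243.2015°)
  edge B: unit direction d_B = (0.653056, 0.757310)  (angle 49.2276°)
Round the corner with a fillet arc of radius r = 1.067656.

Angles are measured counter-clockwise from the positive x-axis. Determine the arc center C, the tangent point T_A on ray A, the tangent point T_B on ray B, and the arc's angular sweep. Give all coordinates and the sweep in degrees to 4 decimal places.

bisector direction at 326.2146° = (0.831126,-0.556085)
center distance |VC| = r/sin(θ/2) = 1.067656/sin(83.0131°) = 1.075644
C = V + |VC|·bis = (21.2461,-27.5867)
T_A = V + ((C−V)·d_A)·d_A = V + 0.1308·d_A = (20.2931,-27.1054)
T_B = V + ((C−V)·d_B)·d_B = V + 0.1308·d_B = (20.4376,-26.8895)
sweep = 180° − θ = 13.9739°

center=(21.2461,-27.5867) T_A=(20.2931,-27.1054) T_B=(20.4376,-26.8895) sweep=13.9739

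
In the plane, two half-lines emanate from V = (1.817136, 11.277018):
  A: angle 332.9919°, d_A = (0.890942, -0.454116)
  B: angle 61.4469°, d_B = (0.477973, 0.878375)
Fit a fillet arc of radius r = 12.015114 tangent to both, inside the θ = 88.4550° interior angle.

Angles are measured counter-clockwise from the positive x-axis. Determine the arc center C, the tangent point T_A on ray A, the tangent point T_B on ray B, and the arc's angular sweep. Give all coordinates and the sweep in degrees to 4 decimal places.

center=(18.2708,16.3764) T_A=(12.8145,5.6716) T_B=(7.7170,22.1193) sweep=91.5450

bisector direction at 17.2194° = (0.955178,0.296031)
center distance |VC| = r/sin(θ/2) = 12.015114/sin(44.2275°) = 17.225745
C = V + |VC|·bis = (18.2708,16.3764)
T_A = V + ((C−V)·d_A)·d_A = V + 12.3436·d_A = (12.8145,5.6716)
T_B = V + ((C−V)·d_B)·d_B = V + 12.3436·d_B = (7.7170,22.1193)
sweep = 180° − θ = 91.5450°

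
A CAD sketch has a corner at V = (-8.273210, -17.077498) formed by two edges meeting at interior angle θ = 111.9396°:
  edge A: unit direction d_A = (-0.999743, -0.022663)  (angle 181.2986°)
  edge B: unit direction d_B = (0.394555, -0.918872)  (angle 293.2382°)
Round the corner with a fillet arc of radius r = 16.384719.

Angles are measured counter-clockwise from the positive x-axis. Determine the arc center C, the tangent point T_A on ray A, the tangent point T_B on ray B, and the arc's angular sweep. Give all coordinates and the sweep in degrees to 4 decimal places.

bisector direction at 237.2684° = (-0.540704,-0.841213)
center distance |VC| = r/sin(θ/2) = 16.384719/sin(55.9698°) = 19.770574
C = V + |VC|·bis = (-18.9632,-33.7088)
T_A = V + ((C−V)·d_A)·d_A = V + 11.0642·d_A = (-19.3346,-17.3282)
T_B = V + ((C−V)·d_B)·d_B = V + 11.0642·d_B = (-3.9078,-27.2441)
sweep = 180° − θ = 68.0604°

center=(-18.9632,-33.7088) T_A=(-19.3346,-17.3282) T_B=(-3.9078,-27.2441) sweep=68.0604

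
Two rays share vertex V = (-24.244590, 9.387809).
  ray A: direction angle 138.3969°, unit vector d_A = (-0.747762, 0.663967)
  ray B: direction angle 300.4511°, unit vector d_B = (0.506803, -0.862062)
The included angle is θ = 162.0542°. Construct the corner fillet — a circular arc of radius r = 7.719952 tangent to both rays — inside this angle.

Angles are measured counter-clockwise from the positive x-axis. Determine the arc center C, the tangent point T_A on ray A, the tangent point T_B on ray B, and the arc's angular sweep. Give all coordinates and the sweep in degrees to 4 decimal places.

center=(-30.2819,4.4245) T_A=(-25.1561,10.1972) T_B=(-23.6268,8.3370) sweep=17.9458

bisector direction at 219.4240° = (-0.772468,-0.635054)
center distance |VC| = r/sin(θ/2) = 7.719952/sin(81.0271°) = 7.815598
C = V + |VC|·bis = (-30.2819,4.4245)
T_A = V + ((C−V)·d_A)·d_A = V + 1.2190·d_A = (-25.1561,10.1972)
T_B = V + ((C−V)·d_B)·d_B = V + 1.2190·d_B = (-23.6268,8.3370)
sweep = 180° − θ = 17.9458°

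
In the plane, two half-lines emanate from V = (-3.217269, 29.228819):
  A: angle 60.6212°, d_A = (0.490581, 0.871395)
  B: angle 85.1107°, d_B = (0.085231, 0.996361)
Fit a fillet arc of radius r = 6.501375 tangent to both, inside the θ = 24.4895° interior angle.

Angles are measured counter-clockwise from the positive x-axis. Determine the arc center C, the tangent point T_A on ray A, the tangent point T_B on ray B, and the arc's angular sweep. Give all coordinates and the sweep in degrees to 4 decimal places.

center=(5.8137,58.5225) T_A=(11.4790,55.3330) T_B=(-0.6640,59.0766) sweep=155.5105

bisector direction at 72.8660° = (0.294608,0.955618)
center distance |VC| = r/sin(θ/2) = 6.501375/sin(12.2447°) = 30.654120
C = V + |VC|·bis = (5.8137,58.5225)
T_A = V + ((C−V)·d_A)·d_A = V + 29.9568·d_A = (11.4790,55.3330)
T_B = V + ((C−V)·d_B)·d_B = V + 29.9568·d_B = (-0.6640,59.0766)
sweep = 180° − θ = 155.5105°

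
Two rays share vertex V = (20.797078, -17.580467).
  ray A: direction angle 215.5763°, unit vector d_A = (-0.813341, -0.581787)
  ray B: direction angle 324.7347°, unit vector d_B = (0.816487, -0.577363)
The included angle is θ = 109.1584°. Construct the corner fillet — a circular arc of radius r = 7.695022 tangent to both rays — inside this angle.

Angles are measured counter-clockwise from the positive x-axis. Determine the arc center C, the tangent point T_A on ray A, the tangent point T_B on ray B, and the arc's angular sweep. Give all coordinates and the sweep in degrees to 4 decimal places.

center=(20.8227,-27.0231) T_A=(16.3458,-20.7645) T_B=(25.2655,-20.7402) sweep=70.8416

bisector direction at 270.1555° = (0.002714,-0.999996)
center distance |VC| = r/sin(θ/2) = 7.695022/sin(54.5792°) = 9.442701
C = V + |VC|·bis = (20.8227,-27.0231)
T_A = V + ((C−V)·d_A)·d_A = V + 5.4728·d_A = (16.3458,-20.7645)
T_B = V + ((C−V)·d_B)·d_B = V + 5.4728·d_B = (25.2655,-20.7402)
sweep = 180° − θ = 70.8416°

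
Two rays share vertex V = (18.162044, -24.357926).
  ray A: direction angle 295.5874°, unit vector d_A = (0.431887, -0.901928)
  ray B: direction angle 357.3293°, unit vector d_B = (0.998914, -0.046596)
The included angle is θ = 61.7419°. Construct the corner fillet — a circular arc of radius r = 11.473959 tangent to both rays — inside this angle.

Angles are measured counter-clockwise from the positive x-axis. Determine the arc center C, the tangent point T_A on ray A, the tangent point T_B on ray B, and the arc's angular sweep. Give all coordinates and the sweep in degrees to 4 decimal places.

center=(36.8002,-36.7138) T_A=(26.4515,-41.6692) T_B=(37.3349,-25.2523) sweep=118.2581

bisector direction at 326.4583° = (0.833484,-0.552543)
center distance |VC| = r/sin(θ/2) = 11.473959/sin(30.8710°) = 22.361766
C = V + |VC|·bis = (36.8002,-36.7138)
T_A = V + ((C−V)·d_A)·d_A = V + 19.1937·d_A = (26.4515,-41.6692)
T_B = V + ((C−V)·d_B)·d_B = V + 19.1937·d_B = (37.3349,-25.2523)
sweep = 180° − θ = 118.2581°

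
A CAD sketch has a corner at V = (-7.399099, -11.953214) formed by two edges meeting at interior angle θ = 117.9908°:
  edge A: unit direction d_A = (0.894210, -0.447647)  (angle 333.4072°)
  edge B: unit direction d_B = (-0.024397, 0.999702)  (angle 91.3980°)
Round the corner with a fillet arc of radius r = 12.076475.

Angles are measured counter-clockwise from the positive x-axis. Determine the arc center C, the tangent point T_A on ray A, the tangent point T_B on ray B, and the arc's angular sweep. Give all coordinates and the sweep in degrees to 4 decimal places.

center=(4.4967,-4.4031) T_A=(-0.9093,-15.2021) T_B=(-7.5762,-4.6978) sweep=62.0092

bisector direction at 32.4026° = (0.844304,0.535865)
center distance |VC| = r/sin(θ/2) = 12.076475/sin(58.9954°) = 14.089499
C = V + |VC|·bis = (4.4967,-4.4031)
T_A = V + ((C−V)·d_A)·d_A = V + 7.2576·d_A = (-0.9093,-15.2021)
T_B = V + ((C−V)·d_B)·d_B = V + 7.2576·d_B = (-7.5762,-4.6978)
sweep = 180° − θ = 62.0092°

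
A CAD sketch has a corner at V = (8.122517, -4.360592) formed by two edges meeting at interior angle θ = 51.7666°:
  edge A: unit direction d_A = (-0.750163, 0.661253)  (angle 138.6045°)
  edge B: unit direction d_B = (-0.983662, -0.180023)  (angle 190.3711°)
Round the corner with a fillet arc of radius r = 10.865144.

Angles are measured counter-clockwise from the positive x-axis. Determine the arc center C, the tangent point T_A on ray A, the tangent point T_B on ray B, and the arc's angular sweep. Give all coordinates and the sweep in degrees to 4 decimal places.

bisector direction at 164.4878° = (-0.963574,0.267444)
center distance |VC| = r/sin(θ/2) = 10.865144/sin(25.8833°) = 24.889253
C = V + |VC|·bis = (-15.8601,2.2959)
T_A = V + ((C−V)·d_A)·d_A = V + 22.3925·d_A = (-8.6755,10.4465)
T_B = V + ((C−V)·d_B)·d_B = V + 22.3925·d_B = (-13.9041,-8.3918)
sweep = 180° − θ = 128.2334°

center=(-15.8601,2.2959) T_A=(-8.6755,10.4465) T_B=(-13.9041,-8.3918) sweep=128.2334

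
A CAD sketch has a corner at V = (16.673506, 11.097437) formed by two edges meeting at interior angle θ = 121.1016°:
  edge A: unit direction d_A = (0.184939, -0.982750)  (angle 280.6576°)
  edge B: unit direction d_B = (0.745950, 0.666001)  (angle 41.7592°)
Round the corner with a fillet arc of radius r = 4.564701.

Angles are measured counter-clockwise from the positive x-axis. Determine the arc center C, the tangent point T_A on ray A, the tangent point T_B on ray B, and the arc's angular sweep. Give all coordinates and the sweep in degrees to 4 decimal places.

center=(21.6361,9.4088) T_A=(17.1501,8.5647) T_B=(18.5960,12.8139) sweep=58.8984

bisector direction at 341.2084° = (0.946696,-0.322127)
center distance |VC| = r/sin(θ/2) = 4.564701/sin(60.5508°) = 5.242011
C = V + |VC|·bis = (21.6361,9.4088)
T_A = V + ((C−V)·d_A)·d_A = V + 2.5772·d_A = (17.1501,8.5647)
T_B = V + ((C−V)·d_B)·d_B = V + 2.5772·d_B = (18.5960,12.8139)
sweep = 180° − θ = 58.8984°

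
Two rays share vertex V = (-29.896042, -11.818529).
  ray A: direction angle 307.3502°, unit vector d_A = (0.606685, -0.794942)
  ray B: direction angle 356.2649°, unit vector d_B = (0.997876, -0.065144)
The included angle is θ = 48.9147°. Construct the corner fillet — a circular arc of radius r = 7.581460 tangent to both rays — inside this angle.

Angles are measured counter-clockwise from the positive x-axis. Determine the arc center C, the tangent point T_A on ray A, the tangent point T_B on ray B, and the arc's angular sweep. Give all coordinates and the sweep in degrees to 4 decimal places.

center=(-13.7565,-20.4698) T_A=(-19.7833,-25.0693) T_B=(-13.2626,-12.9044) sweep=131.0853

bisector direction at 331.8075° = (0.881366,-0.472435)
center distance |VC| = r/sin(θ/2) = 7.581460/sin(24.4574°) = 18.312008
C = V + |VC|·bis = (-13.7565,-20.4698)
T_A = V + ((C−V)·d_A)·d_A = V + 16.6689·d_A = (-19.7833,-25.0693)
T_B = V + ((C−V)·d_B)·d_B = V + 16.6689·d_B = (-13.2626,-12.9044)
sweep = 180° − θ = 131.0853°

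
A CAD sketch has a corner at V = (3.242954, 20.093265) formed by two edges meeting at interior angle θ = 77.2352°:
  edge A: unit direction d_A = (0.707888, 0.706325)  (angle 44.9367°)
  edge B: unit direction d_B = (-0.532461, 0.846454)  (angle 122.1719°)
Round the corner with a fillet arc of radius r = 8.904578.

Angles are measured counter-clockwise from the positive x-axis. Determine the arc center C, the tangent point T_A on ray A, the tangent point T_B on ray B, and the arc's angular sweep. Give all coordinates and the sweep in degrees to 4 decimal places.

center=(4.8446,34.2705) T_A=(11.1342,27.9671) T_B=(-2.6927,29.5292) sweep=102.7648

bisector direction at 83.5543° = (0.112262,0.993679)
center distance |VC| = r/sin(θ/2) = 8.904578/sin(38.6176°) = 14.267422
C = V + |VC|·bis = (4.8446,34.2705)
T_A = V + ((C−V)·d_A)·d_A = V + 11.1475·d_A = (11.1342,27.9671)
T_B = V + ((C−V)·d_B)·d_B = V + 11.1475·d_B = (-2.6927,29.5292)
sweep = 180° − θ = 102.7648°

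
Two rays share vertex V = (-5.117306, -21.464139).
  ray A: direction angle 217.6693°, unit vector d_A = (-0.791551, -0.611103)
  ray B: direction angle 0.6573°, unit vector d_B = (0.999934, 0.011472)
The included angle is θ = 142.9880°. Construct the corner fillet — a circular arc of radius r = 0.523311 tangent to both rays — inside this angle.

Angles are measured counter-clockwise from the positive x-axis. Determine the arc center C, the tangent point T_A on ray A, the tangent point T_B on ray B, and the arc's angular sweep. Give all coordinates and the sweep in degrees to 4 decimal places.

bisector direction at 289.1633° = (0.328262,-0.944587)
center distance |VC| = r/sin(θ/2) = 0.523311/sin(71.4940°) = 0.551847
C = V + |VC|·bis = (-4.9362,-21.9854)
T_A = V + ((C−V)·d_A)·d_A = V + 0.1752·d_A = (-5.2560,-21.5712)
T_B = V + ((C−V)·d_B)·d_B = V + 0.1752·d_B = (-4.9422,-21.4621)
sweep = 180° − θ = 37.0120°

center=(-4.9362,-21.9854) T_A=(-5.2560,-21.5712) T_B=(-4.9422,-21.4621) sweep=37.0120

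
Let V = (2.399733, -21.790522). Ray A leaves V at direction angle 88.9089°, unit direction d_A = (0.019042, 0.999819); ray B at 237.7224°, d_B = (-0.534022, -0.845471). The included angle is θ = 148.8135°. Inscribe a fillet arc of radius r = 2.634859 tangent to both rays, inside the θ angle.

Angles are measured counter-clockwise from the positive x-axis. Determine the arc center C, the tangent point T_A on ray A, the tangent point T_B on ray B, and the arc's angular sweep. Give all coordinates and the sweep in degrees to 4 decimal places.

bisector direction at 163.3157° = (-0.957901,0.287099)
center distance |VC| = r/sin(θ/2) = 2.634859/sin(74.4068°) = 2.735543
C = V + |VC|·bis = (-0.2206,-21.0052)
T_A = V + ((C−V)·d_A)·d_A = V + 0.7353·d_A = (2.4137,-21.0553)
T_B = V + ((C−V)·d_B)·d_B = V + 0.7353·d_B = (2.0071,-22.4122)
sweep = 180° − θ = 31.1865°

center=(-0.2206,-21.0052) T_A=(2.4137,-21.0553) T_B=(2.0071,-22.4122) sweep=31.1865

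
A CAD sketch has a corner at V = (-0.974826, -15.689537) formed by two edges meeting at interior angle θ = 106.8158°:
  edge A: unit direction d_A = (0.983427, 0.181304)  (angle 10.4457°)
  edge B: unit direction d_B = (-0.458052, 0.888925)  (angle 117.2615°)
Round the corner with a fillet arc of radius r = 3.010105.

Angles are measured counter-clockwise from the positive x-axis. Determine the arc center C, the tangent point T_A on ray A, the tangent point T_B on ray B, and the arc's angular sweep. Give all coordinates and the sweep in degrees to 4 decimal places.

bisector direction at 63.8536° = (0.440666,0.897671)
center distance |VC| = r/sin(θ/2) = 3.010105/sin(53.4079°) = 3.749042
C = V + |VC|·bis = (0.6773,-12.3241)
T_A = V + ((C−V)·d_A)·d_A = V + 2.2349·d_A = (1.2230,-15.2843)
T_B = V + ((C−V)·d_B)·d_B = V + 2.2349·d_B = (-1.9985,-13.7029)
sweep = 180° − θ = 73.1842°

center=(0.6773,-12.3241) T_A=(1.2230,-15.2843) T_B=(-1.9985,-13.7029) sweep=73.1842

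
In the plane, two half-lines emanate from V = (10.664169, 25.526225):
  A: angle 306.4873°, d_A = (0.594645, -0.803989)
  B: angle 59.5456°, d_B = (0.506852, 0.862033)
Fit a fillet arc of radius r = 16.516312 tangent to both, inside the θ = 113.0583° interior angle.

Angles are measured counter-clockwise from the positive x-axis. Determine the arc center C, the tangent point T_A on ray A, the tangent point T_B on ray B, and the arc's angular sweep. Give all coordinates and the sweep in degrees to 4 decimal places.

center=(30.4365,26.5681) T_A=(17.1576,16.7468) T_B=(16.1989,34.9395) sweep=66.9417

bisector direction at 3.0165° = (0.998614,0.052623)
center distance |VC| = r/sin(θ/2) = 16.516312/sin(56.5292°) = 19.799778
C = V + |VC|·bis = (30.4365,26.5681)
T_A = V + ((C−V)·d_A)·d_A = V + 10.9198·d_A = (17.1576,16.7468)
T_B = V + ((C−V)·d_B)·d_B = V + 10.9198·d_B = (16.1989,34.9395)
sweep = 180° − θ = 66.9417°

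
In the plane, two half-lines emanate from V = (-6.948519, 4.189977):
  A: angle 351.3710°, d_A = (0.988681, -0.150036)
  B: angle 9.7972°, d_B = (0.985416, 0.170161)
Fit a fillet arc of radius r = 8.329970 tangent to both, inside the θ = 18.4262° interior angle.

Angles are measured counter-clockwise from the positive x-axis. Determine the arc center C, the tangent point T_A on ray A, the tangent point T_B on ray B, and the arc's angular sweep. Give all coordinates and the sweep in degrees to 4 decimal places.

center=(45.0763,4.7204) T_A=(43.8265,-3.5153) T_B=(43.6589,12.9288) sweep=161.5738

bisector direction at 0.5841° = (0.999948,0.010194)
center distance |VC| = r/sin(θ/2) = 8.329970/sin(9.2131°) = 52.027558
C = V + |VC|·bis = (45.0763,4.7204)
T_A = V + ((C−V)·d_A)·d_A = V + 51.3564·d_A = (43.8265,-3.5153)
T_B = V + ((C−V)·d_B)·d_B = V + 51.3564·d_B = (43.6589,12.9288)
sweep = 180° − θ = 161.5738°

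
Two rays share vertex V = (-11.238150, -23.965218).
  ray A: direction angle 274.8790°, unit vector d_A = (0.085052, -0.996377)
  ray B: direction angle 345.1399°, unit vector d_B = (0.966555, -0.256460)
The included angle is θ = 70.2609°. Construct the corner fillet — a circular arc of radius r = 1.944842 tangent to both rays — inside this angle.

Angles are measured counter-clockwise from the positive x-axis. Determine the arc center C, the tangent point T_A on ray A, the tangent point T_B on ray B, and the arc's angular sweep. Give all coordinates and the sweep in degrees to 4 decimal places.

bisector direction at 310.0095° = (0.642914,-0.765938)
center distance |VC| = r/sin(θ/2) = 1.944842/sin(35.1305°) = 3.379748
C = V + |VC|·bis = (-9.0653,-26.5539)
T_A = V + ((C−V)·d_A)·d_A = V + 2.7641·d_A = (-11.0031,-26.7193)
T_B = V + ((C−V)·d_B)·d_B = V + 2.7641·d_B = (-8.5665,-24.6741)
sweep = 180° − θ = 109.7391°

center=(-9.0653,-26.5539) T_A=(-11.0031,-26.7193) T_B=(-8.5665,-24.6741) sweep=109.7391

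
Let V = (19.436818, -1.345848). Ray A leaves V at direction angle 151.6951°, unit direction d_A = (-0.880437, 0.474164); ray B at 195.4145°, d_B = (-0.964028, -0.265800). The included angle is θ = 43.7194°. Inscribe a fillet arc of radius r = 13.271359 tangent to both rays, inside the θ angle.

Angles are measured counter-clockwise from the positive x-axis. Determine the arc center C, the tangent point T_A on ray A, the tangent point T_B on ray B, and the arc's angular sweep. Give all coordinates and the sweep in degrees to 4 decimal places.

bisector direction at 173.5548° = (-0.993680,0.112253)
center distance |VC| = r/sin(θ/2) = 13.271359/sin(21.8597°) = 35.643590
C = V + |VC|·bis = (-15.9815,2.6552)
T_A = V + ((C−V)·d_A)·d_A = V + 33.0808·d_A = (-9.6887,14.3398)
T_B = V + ((C−V)·d_B)·d_B = V + 33.0808·d_B = (-12.4540,-10.1387)
sweep = 180° − θ = 136.2806°

center=(-15.9815,2.6552) T_A=(-9.6887,14.3398) T_B=(-12.4540,-10.1387) sweep=136.2806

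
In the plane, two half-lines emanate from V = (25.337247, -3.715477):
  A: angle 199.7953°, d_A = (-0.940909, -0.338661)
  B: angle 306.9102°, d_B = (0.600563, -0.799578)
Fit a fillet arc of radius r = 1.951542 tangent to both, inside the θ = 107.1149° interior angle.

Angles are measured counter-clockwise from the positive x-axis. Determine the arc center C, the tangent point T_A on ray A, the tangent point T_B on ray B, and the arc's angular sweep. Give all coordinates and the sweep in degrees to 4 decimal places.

bisector direction at 253.3527° = (-0.286479,-0.958087)
center distance |VC| = r/sin(θ/2) = 1.951542/sin(53.5575°) = 2.425925
C = V + |VC|·bis = (24.6423,-6.0397)
T_A = V + ((C−V)·d_A)·d_A = V + 1.4410·d_A = (23.9814,-4.2035)
T_B = V + ((C−V)·d_B)·d_B = V + 1.4410·d_B = (26.2027,-4.8677)
sweep = 180° − θ = 72.8851°

center=(24.6423,-6.0397) T_A=(23.9814,-4.2035) T_B=(26.2027,-4.8677) sweep=72.8851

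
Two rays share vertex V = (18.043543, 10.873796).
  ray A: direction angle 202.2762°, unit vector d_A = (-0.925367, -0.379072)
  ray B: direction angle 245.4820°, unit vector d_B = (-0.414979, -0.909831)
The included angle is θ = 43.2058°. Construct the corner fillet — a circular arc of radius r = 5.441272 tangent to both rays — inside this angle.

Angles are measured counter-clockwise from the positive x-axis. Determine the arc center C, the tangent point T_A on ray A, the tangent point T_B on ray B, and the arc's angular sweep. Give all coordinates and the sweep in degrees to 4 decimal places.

center=(7.3907,0.6298) T_A=(5.3280,5.6650) T_B=(12.3413,-1.6282) sweep=136.7942

bisector direction at 223.8791° = (-0.720804,-0.693139)
center distance |VC| = r/sin(θ/2) = 5.441272/sin(21.6029°) = 14.779173
C = V + |VC|·bis = (7.3907,0.6298)
T_A = V + ((C−V)·d_A)·d_A = V + 13.7411·d_A = (5.3280,5.6650)
T_B = V + ((C−V)·d_B)·d_B = V + 13.7411·d_B = (12.3413,-1.6282)
sweep = 180° − θ = 136.7942°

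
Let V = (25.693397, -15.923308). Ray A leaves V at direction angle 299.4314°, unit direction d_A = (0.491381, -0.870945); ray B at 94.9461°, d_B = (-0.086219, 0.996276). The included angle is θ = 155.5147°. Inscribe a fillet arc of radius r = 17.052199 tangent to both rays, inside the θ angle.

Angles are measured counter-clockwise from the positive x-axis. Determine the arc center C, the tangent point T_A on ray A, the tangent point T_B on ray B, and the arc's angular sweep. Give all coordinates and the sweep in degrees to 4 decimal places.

bisector direction at 17.1887° = (0.955336,0.295520)
center distance |VC| = r/sin(θ/2) = 17.052199/sin(77.7574°) = 17.449019
C = V + |VC|·bis = (42.3631,-10.7668)
T_A = V + ((C−V)·d_A)·d_A = V + 3.7001·d_A = (27.5116,-19.1459)
T_B = V + ((C−V)·d_B)·d_B = V + 3.7001·d_B = (25.3744,-12.2370)
sweep = 180° − θ = 24.4853°

center=(42.3631,-10.7668) T_A=(27.5116,-19.1459) T_B=(25.3744,-12.2370) sweep=24.4853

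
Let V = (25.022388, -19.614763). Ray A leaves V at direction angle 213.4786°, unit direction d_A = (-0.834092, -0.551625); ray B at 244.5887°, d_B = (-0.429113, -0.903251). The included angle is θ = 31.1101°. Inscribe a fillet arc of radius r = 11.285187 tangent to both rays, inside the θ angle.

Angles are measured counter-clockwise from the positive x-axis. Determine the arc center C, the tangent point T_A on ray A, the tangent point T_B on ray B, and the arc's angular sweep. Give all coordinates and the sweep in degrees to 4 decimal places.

center=(-2.5680,-51.3915) T_A=(-8.7932,-41.9786) T_B=(7.6254,-56.2341) sweep=148.8899

bisector direction at 229.0336° = (-0.655616,-0.755095)
center distance |VC| = r/sin(θ/2) = 11.285187/sin(15.5550°) = 42.083137
C = V + |VC|·bis = (-2.5680,-51.3915)
T_A = V + ((C−V)·d_A)·d_A = V + 40.5418·d_A = (-8.7932,-41.9786)
T_B = V + ((C−V)·d_B)·d_B = V + 40.5418·d_B = (7.6254,-56.2341)
sweep = 180° − θ = 148.8899°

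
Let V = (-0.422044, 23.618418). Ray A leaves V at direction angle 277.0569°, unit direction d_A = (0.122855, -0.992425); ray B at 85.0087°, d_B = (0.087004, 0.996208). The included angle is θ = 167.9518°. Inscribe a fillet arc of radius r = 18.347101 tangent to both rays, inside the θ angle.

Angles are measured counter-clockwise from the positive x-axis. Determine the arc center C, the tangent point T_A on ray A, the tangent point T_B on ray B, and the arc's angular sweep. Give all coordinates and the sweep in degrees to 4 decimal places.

bisector direction at 1.0328° = (0.999838,0.018025)
center distance |VC| = r/sin(θ/2) = 18.347101/sin(83.9759°) = 18.448979
C = V + |VC|·bis = (18.0239,23.9510)
T_A = V + ((C−V)·d_A)·d_A = V + 1.9362·d_A = (-0.1842,21.6969)
T_B = V + ((C−V)·d_B)·d_B = V + 1.9362·d_B = (-0.2536,25.5472)
sweep = 180° − θ = 12.0482°

center=(18.0239,23.9510) T_A=(-0.1842,21.6969) T_B=(-0.2536,25.5472) sweep=12.0482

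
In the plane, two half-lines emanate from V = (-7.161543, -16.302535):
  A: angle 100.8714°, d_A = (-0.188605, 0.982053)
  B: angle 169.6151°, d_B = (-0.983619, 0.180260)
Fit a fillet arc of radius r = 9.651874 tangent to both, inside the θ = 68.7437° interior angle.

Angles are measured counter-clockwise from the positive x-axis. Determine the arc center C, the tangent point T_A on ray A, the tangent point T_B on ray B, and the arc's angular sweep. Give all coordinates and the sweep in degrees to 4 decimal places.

center=(-19.3016,-4.2651) T_A=(-9.8230,-2.4447) T_B=(-21.0415,-13.7589) sweep=111.2563

bisector direction at 135.2433° = (-0.710102,0.704098)
center distance |VC| = r/sin(θ/2) = 9.651874/sin(34.3719°) = 17.096230
C = V + |VC|·bis = (-19.3016,-4.2651)
T_A = V + ((C−V)·d_A)·d_A = V + 14.1111·d_A = (-9.8230,-2.4447)
T_B = V + ((C−V)·d_B)·d_B = V + 14.1111·d_B = (-21.0415,-13.7589)
sweep = 180° − θ = 111.2563°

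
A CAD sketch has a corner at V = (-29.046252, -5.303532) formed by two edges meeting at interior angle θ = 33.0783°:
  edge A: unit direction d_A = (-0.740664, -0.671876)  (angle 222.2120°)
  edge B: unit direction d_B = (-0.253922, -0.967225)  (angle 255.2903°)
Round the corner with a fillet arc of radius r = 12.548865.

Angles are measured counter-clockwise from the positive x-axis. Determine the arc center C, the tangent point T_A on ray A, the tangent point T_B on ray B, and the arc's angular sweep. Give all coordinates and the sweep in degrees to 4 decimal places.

bisector direction at 238.7511° = (-0.518756,-0.854922)
center distance |VC| = r/sin(θ/2) = 12.548865/sin(16.5391°) = 44.082080
C = V + |VC|·bis = (-51.9141,-42.9903)
T_A = V + ((C−V)·d_A)·d_A = V + 42.2582·d_A = (-60.3454,-33.6958)
T_B = V + ((C−V)·d_B)·d_B = V + 42.2582·d_B = (-39.7765,-46.1767)
sweep = 180° − θ = 146.9217°

center=(-51.9141,-42.9903) T_A=(-60.3454,-33.6958) T_B=(-39.7765,-46.1767) sweep=146.9217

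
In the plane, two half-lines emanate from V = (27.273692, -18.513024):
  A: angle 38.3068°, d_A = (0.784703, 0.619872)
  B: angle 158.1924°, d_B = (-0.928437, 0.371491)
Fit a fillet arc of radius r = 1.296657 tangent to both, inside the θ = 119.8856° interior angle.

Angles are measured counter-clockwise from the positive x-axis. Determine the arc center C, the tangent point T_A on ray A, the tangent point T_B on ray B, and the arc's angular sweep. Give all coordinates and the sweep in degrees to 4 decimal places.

bisector direction at 98.2496° = (-0.143486,0.989652)
center distance |VC| = r/sin(θ/2) = 1.296657/sin(59.9428°) = 1.498115
C = V + |VC|·bis = (27.0587,-17.0304)
T_A = V + ((C−V)·d_A)·d_A = V + 0.7504·d_A = (27.8625,-18.0479)
T_B = V + ((C−V)·d_B)·d_B = V + 0.7504·d_B = (26.5770,-18.2343)
sweep = 180° − θ = 60.1144°

center=(27.0587,-17.0304) T_A=(27.8625,-18.0479) T_B=(26.5770,-18.2343) sweep=60.1144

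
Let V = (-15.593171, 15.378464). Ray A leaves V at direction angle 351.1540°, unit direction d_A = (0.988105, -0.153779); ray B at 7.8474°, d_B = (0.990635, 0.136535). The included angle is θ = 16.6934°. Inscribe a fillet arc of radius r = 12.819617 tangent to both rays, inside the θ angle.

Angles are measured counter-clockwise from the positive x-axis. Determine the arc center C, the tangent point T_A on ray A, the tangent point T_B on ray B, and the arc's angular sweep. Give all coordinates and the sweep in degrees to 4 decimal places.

center=(72.7155,14.6089) T_A=(70.7442,1.9418) T_B=(70.9652,27.3084) sweep=163.3066

bisector direction at 359.5007° = (0.999962,-0.008714)
center distance |VC| = r/sin(θ/2) = 12.819617/sin(8.3467°) = 88.312069
C = V + |VC|·bis = (72.7155,14.6089)
T_A = V + ((C−V)·d_A)·d_A = V + 87.3766·d_A = (70.7442,1.9418)
T_B = V + ((C−V)·d_B)·d_B = V + 87.3766·d_B = (70.9652,27.3084)
sweep = 180° − θ = 163.3066°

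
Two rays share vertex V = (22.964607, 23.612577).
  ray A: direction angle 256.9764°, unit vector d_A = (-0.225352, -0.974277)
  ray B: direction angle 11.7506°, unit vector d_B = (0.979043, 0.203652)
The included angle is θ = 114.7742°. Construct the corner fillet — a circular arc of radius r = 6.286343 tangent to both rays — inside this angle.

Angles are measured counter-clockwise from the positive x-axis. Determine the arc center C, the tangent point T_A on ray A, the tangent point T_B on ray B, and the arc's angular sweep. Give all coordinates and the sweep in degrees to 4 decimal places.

bisector direction at 314.3635° = (0.699208,-0.714918)
center distance |VC| = r/sin(θ/2) = 6.286343/sin(57.3871°) = 7.463031
C = V + |VC|·bis = (28.1828,18.2771)
T_A = V + ((C−V)·d_A)·d_A = V + 4.0223·d_A = (22.0582,19.6938)
T_B = V + ((C−V)·d_B)·d_B = V + 4.0223·d_B = (26.9026,24.4317)
sweep = 180° − θ = 65.2258°

center=(28.1828,18.2771) T_A=(22.0582,19.6938) T_B=(26.9026,24.4317) sweep=65.2258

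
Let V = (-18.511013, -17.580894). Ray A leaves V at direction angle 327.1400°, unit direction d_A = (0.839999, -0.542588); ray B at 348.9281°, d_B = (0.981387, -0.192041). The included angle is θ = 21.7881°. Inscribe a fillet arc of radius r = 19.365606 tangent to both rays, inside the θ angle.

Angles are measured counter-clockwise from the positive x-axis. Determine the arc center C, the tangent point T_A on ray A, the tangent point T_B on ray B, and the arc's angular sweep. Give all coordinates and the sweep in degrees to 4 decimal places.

center=(76.5176,-55.9093) T_A=(66.0100,-72.1764) T_B=(80.2366,-36.9041) sweep=158.2119

bisector direction at 338.0341° = (0.927406,-0.374056)
center distance |VC| = r/sin(θ/2) = 19.365606/sin(10.8941°) = 102.467065
C = V + |VC|·bis = (76.5176,-55.9093)
T_A = V + ((C−V)·d_A)·d_A = V + 100.6204·d_A = (66.0100,-72.1764)
T_B = V + ((C−V)·d_B)·d_B = V + 100.6204·d_B = (80.2366,-36.9041)
sweep = 180° − θ = 158.2119°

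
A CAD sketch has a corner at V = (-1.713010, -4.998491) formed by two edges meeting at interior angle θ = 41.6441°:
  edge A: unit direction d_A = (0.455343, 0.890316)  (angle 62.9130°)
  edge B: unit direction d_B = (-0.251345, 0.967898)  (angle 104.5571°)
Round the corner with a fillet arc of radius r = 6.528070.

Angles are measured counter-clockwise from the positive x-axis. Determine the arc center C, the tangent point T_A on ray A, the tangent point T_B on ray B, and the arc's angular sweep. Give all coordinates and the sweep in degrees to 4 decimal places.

bisector direction at 83.7351° = (0.109126,0.994028)
center distance |VC| = r/sin(θ/2) = 6.528070/sin(20.8221°) = 18.364786
C = V + |VC|·bis = (0.2911,13.2566)
T_A = V + ((C−V)·d_A)·d_A = V + 17.1654·d_A = (6.1031,10.2841)
T_B = V + ((C−V)·d_B)·d_B = V + 17.1654·d_B = (-6.0274,11.6158)
sweep = 180° − θ = 138.3559°

center=(0.2911,13.2566) T_A=(6.1031,10.2841) T_B=(-6.0274,11.6158) sweep=138.3559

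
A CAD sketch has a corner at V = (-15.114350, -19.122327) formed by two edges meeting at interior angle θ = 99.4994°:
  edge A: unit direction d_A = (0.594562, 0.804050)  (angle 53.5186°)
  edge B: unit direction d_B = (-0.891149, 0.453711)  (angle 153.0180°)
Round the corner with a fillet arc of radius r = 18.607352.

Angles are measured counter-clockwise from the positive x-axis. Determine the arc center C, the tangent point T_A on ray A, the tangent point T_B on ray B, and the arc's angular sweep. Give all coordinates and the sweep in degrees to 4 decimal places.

center=(-20.7098,4.6067) T_A=(-5.7485,-6.4566) T_B=(-29.1521,-11.9753) sweep=80.5006

bisector direction at 103.2683° = (-0.229511,0.973306)
center distance |VC| = r/sin(θ/2) = 18.607352/sin(49.7497°) = 24.379773
C = V + |VC|·bis = (-20.7098,4.6067)
T_A = V + ((C−V)·d_A)·d_A = V + 15.7525·d_A = (-5.7485,-6.4566)
T_B = V + ((C−V)·d_B)·d_B = V + 15.7525·d_B = (-29.1521,-11.9753)
sweep = 180° − θ = 80.5006°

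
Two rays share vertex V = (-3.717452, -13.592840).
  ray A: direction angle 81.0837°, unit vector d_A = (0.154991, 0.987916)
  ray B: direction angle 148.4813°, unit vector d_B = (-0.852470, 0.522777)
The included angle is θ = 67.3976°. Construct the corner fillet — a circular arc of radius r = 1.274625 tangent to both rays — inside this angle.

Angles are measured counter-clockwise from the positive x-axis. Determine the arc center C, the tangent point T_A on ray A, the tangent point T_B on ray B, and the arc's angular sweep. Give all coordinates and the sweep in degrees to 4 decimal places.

bisector direction at 114.7825° = (-0.419175,0.907906)
center distance |VC| = r/sin(θ/2) = 1.274625/sin(33.6988°) = 2.297338
C = V + |VC|·bis = (-4.6804,-11.5071)
T_A = V + ((C−V)·d_A)·d_A = V + 1.9113·d_A = (-3.4212,-11.7046)
T_B = V + ((C−V)·d_B)·d_B = V + 1.9113·d_B = (-5.3468,-12.5937)
sweep = 180° − θ = 112.6024°

center=(-4.6804,-11.5071) T_A=(-3.4212,-11.7046) T_B=(-5.3468,-12.5937) sweep=112.6024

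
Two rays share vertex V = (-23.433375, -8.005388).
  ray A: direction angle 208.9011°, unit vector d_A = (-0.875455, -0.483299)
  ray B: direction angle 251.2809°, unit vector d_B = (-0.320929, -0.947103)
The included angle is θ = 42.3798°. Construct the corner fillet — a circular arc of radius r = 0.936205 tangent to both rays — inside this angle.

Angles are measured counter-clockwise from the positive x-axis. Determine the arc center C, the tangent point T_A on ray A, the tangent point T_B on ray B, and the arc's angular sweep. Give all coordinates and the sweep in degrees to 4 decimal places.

bisector direction at 230.0910° = (-0.641570,-0.767064)
center distance |VC| = r/sin(θ/2) = 0.936205/sin(21.1899°) = 2.590064
C = V + |VC|·bis = (-25.0951,-9.9921)
T_A = V + ((C−V)·d_A)·d_A = V + 2.4149·d_A = (-25.5475,-9.1725)
T_B = V + ((C−V)·d_B)·d_B = V + 2.4149·d_B = (-24.2084,-10.2926)
sweep = 180° − θ = 137.6202°

center=(-25.0951,-9.9921) T_A=(-25.5475,-9.1725) T_B=(-24.2084,-10.2926) sweep=137.6202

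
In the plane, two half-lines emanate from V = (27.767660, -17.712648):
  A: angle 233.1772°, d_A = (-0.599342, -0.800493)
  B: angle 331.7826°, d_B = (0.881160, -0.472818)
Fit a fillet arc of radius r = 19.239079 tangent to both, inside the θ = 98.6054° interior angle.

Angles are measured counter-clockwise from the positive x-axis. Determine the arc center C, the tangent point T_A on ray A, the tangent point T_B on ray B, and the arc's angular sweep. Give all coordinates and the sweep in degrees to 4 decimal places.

center=(33.2513,-42.4889) T_A=(17.8506,-30.9581) T_B=(42.3479,-25.5362) sweep=81.3946

bisector direction at 282.4799° = (0.216097,-0.976372)
center distance |VC| = r/sin(θ/2) = 19.239079/sin(49.3027°) = 25.375845
C = V + |VC|·bis = (33.2513,-42.4889)
T_A = V + ((C−V)·d_A)·d_A = V + 16.5466·d_A = (17.8506,-30.9581)
T_B = V + ((C−V)·d_B)·d_B = V + 16.5466·d_B = (42.3479,-25.5362)
sweep = 180° − θ = 81.3946°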